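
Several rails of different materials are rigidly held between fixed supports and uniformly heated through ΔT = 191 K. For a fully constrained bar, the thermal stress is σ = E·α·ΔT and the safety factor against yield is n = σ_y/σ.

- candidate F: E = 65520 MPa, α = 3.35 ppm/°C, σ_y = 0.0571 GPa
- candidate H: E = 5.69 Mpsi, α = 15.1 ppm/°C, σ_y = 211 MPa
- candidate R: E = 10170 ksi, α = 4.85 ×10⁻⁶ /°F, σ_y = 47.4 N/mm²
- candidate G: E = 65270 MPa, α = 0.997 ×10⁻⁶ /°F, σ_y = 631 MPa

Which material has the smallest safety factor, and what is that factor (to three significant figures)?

candidate R, n = 0.405

In consistent units (E in GPa, α in ×10⁻⁶/K, σ_y in MPa):
  candidate F: E = 65.52, α = 3.35, σ_y = 57.10 → σ = 41.9 MPa, n = 1.36
  candidate H: E = 39.23, α = 15.1, σ_y = 211.0 → σ = 113 MPa, n = 1.86
  candidate R: E = 70.12, α = 8.73, σ_y = 47.40 → σ = 117 MPa, n = 0.405
  candidate G: E = 65.27, α = 1.79, σ_y = 631.0 → σ = 22.4 MPa, n = 28.2
Smallest n: candidate R with n = 0.405.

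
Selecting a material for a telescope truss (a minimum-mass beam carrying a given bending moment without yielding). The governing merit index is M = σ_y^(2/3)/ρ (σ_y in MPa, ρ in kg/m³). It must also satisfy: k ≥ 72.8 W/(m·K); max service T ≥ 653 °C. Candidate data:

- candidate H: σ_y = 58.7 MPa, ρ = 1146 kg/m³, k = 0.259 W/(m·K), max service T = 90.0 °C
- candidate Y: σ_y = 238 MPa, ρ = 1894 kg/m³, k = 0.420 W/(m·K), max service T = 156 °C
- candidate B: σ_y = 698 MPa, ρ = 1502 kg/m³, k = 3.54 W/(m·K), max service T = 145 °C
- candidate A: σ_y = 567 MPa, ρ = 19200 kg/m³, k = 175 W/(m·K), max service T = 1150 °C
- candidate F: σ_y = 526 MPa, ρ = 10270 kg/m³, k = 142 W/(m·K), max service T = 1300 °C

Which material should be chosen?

Screen on constraints: k ≥ 72.8 W/(m·K); max service T ≥ 653 °C. Survivors: candidate A, candidate F.
Computing M directly (units already consistent):
  candidate F: M = 6.34×10⁻³
  candidate A: M = 3.57×10⁻³
Highest index: candidate F.

candidate F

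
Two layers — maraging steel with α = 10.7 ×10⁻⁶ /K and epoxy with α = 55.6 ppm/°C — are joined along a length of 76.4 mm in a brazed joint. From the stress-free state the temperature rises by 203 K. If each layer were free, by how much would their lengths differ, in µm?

696 µm

Δα = |10.7 − 55.6|×10⁻⁶/K = 44.9×10⁻⁶/K.
ΔL_mismatch = Δα·L·ΔT = 44.9×10⁻⁶ × 76.4 mm × 203.0 K = 696 µm.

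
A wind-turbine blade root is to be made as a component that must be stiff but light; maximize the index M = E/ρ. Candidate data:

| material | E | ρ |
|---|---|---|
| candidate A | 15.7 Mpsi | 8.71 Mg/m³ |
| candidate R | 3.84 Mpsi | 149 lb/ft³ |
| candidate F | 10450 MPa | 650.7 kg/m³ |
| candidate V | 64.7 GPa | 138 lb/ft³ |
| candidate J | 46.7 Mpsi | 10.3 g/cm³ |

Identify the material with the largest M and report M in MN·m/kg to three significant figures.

candidate J, M = 31.3 MN·m/kg

Putting every candidate on a common basis:
  candidate A: E = 108.2 GPa, ρ = 8710 kg/m³
  candidate R: E = 26.48 GPa, ρ = 2387 kg/m³
  candidate F: E = 10.45 GPa, ρ = 650.7 kg/m³
  candidate V: E = 64.70 GPa, ρ = 2211 kg/m³
  candidate J: E = 322.0 GPa, ρ = 10300 kg/m³
  candidate J: M = 31.3 MN·m/kg
  candidate V: M = 29.3 MN·m/kg
  candidate F: M = 16.1 MN·m/kg
  candidate A: M = 12.4 MN·m/kg
  candidate R: M = 11.1 MN·m/kg
The maximum is for candidate J.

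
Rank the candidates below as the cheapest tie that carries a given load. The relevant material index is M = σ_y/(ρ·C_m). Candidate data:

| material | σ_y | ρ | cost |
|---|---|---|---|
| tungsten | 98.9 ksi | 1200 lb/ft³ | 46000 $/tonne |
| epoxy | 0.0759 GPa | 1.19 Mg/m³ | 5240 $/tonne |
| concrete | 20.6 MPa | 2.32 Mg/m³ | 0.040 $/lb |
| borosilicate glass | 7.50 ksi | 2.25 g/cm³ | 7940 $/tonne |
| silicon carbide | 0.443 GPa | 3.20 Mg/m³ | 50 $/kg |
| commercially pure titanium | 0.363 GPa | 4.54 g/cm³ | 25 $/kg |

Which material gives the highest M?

concrete

Putting every candidate on a common basis:
  tungsten: σ_y = 681.9 MPa, ρ = 19220 kg/m³, cost = 46.00 $/kg
  epoxy: σ_y = 75.90 MPa, ρ = 1190 kg/m³, cost = 5.240 $/kg
  concrete: σ_y = 20.60 MPa, ρ = 2320 kg/m³, cost = 0.08818 $/kg
  borosilicate glass: σ_y = 51.71 MPa, ρ = 2250 kg/m³, cost = 7.940 $/kg
  silicon carbide: σ_y = 443.0 MPa, ρ = 3200 kg/m³, cost = 50.00 $/kg
  commercially pure titanium: σ_y = 363.0 MPa, ρ = 4540 kg/m³, cost = 25.00 $/kg
  concrete: M = 101 kN·m per $
  epoxy: M = 12.2 kN·m per $
  commercially pure titanium: M = 3.20 kN·m per $
  borosilicate glass: M = 2.89 kN·m per $
  silicon carbide: M = 2.77 kN·m per $
  tungsten: M = 0.771 kN·m per $
The maximum is for concrete.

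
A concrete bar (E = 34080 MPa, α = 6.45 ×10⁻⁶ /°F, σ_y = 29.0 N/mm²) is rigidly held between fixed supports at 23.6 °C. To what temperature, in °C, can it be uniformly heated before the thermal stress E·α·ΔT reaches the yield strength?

96.9 °C

E = 34080 MPa = 34.08 GPa.
α = 6.45×10⁻⁶/°F × 9/5 = 11.6×10⁻⁶/K.
σ_y = 29.0 N/mm² = 29.00 MPa.
E·α·ΔT = 29.00 MPa ⇒ ΔT = 29.00 / (34.08×10³ × 11.6×10⁻⁶) = 73.29 K.
T = 23.6 + 73.29 = 96.89 °C.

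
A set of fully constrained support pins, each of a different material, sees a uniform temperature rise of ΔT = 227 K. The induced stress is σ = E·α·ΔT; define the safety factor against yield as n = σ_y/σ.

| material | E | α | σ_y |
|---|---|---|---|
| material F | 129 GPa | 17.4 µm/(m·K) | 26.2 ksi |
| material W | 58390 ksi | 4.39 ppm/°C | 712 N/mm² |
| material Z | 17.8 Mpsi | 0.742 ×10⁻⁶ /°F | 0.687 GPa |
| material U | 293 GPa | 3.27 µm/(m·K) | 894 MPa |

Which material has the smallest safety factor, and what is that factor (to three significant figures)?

material F, n = 0.355

With everything in SI (GPa, ×10⁻⁶/K, MPa):
  material F: E = 129.0, α = 17.4, σ_y = 180.6 → σ = 510 MPa, n = 0.355
  material W: E = 402.6, α = 4.39, σ_y = 712.0 → σ = 401 MPa, n = 1.77
  material Z: E = 122.7, α = 1.34, σ_y = 687.0 → σ = 37.2 MPa, n = 18.5
  material U: E = 293.0, α = 3.27, σ_y = 894.0 → σ = 217 MPa, n = 4.11
The minimum is material F at n = 0.355.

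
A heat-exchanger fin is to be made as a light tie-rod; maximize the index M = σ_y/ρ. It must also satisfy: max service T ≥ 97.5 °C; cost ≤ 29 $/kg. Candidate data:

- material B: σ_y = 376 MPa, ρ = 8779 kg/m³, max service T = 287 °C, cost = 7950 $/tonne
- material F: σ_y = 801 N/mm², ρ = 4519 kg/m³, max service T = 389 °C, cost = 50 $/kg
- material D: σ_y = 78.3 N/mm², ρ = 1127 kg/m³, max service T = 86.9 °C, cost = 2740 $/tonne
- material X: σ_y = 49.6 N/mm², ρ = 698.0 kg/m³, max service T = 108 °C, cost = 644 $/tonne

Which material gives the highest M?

Screen on constraints: max service T ≥ 97.5 °C; cost ≤ 29 $/kg. Survivors: material B, material X.
Putting every candidate on a common basis:
  material B: σ_y = 376.0 MPa, ρ = 8779 kg/m³
  material X: σ_y = 49.60 MPa, ρ = 698.0 kg/m³
  material X: M = 71.1 kN·m/kg
  material B: M = 42.8 kN·m/kg
Highest index: material X.

material X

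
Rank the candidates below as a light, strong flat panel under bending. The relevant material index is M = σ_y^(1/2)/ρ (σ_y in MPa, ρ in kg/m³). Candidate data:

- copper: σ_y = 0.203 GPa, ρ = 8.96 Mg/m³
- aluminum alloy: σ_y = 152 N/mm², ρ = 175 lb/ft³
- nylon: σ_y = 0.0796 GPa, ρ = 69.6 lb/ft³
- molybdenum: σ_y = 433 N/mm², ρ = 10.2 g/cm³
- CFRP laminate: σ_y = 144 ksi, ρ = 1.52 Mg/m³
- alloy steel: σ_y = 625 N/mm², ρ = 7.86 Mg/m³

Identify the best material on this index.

CFRP laminate

Putting every candidate on a common basis:
  copper: σ_y = 203.0 MPa, ρ = 8960 kg/m³
  aluminum alloy: σ_y = 152.0 MPa, ρ = 2803 kg/m³
  nylon: σ_y = 79.60 MPa, ρ = 1115 kg/m³
  molybdenum: σ_y = 433.0 MPa, ρ = 10200 kg/m³
  CFRP laminate: σ_y = 992.8 MPa, ρ = 1520 kg/m³
  alloy steel: σ_y = 625.0 MPa, ρ = 7860 kg/m³
  CFRP laminate: M = 20.7×10⁻³
  nylon: M = 8.00×10⁻³
  aluminum alloy: M = 4.40×10⁻³
  alloy steel: M = 3.18×10⁻³
  molybdenum: M = 2.04×10⁻³
  copper: M = 1.59×10⁻³
CFRP laminate has the largest M.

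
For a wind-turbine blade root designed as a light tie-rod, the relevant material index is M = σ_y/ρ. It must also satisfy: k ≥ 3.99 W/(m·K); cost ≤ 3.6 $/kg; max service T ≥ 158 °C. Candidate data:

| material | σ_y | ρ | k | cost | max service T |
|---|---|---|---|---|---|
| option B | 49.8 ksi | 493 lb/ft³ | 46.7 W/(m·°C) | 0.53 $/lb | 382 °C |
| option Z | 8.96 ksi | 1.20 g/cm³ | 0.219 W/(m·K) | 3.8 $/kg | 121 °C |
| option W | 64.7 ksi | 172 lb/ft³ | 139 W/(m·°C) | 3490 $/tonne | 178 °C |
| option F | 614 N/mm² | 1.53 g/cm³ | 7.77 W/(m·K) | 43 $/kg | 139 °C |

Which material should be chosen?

Screen on constraints: k ≥ 3.99 W/(m·K); cost ≤ 3.6 $/kg; max service T ≥ 158 °C. Survivors: option B, option W.
Putting every candidate on a common basis:
  option B: σ_y = 343.4 MPa, ρ = 7897 kg/m³
  option W: σ_y = 446.1 MPa, ρ = 2755 kg/m³
  option W: M = 162 kN·m/kg
  option B: M = 43.5 kN·m/kg
Highest index: option W.

option W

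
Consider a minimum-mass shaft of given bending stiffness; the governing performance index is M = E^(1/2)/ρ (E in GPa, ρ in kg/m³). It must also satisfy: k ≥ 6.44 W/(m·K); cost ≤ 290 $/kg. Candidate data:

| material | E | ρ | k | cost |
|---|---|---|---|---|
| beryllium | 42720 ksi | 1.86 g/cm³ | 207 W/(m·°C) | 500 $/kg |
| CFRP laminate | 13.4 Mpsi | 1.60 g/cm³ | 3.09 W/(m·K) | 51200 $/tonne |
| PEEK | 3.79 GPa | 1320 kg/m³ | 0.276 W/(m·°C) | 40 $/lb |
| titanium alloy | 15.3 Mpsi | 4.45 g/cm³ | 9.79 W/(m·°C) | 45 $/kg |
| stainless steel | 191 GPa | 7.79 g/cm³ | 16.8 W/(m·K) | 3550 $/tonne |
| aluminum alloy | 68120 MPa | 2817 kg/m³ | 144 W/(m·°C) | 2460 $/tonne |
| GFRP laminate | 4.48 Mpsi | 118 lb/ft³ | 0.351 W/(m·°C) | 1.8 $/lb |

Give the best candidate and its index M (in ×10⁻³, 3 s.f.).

Screen on constraints: k ≥ 6.44 W/(m·K); cost ≤ 290 $/kg. Survivors: titanium alloy, stainless steel, aluminum alloy.
After converting to SI:
  titanium alloy: E = 105.5 GPa, ρ = 4450 kg/m³
  stainless steel: E = 191.0 GPa, ρ = 7790 kg/m³
  aluminum alloy: E = 68.12 GPa, ρ = 2817 kg/m³
  aluminum alloy: M = 2.93×10⁻³
  titanium alloy: M = 2.31×10⁻³
  stainless steel: M = 1.77×10⁻³
Aluminum alloy ranks first.

aluminum alloy, M = 2.93×10⁻³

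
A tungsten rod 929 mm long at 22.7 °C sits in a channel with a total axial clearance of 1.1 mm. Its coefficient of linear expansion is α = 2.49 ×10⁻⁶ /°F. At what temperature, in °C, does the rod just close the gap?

α = 2.49×10⁻⁶/°F × 9/5 = 4.48×10⁻⁶/K.
α·L₀·ΔT = 1.1 mm ⇒ ΔT = 1.1 / (4.48×10⁻⁶ × 929.0) = 264.2 K.
T = 22.7 + 264.2 = 286.9 °C.

287 °C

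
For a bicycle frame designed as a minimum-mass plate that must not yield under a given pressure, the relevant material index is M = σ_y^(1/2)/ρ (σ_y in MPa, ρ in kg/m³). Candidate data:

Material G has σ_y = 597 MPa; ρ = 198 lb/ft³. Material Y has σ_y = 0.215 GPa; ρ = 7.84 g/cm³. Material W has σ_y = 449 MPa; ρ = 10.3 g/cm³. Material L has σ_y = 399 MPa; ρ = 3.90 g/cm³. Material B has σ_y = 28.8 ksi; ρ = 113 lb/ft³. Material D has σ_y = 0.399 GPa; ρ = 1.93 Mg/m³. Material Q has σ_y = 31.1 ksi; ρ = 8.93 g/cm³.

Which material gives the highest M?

material D

Normalizing units and computing the index:
  material G: σ_y = 597.0 MPa, ρ = 3172 kg/m³
  material Y: σ_y = 215.0 MPa, ρ = 7840 kg/m³
  material W: σ_y = 449.0 MPa, ρ = 10300 kg/m³
  material L: σ_y = 399.0 MPa, ρ = 3900 kg/m³
  material B: σ_y = 198.6 MPa, ρ = 1810 kg/m³
  material D: σ_y = 399.0 MPa, ρ = 1930 kg/m³
  material Q: σ_y = 214.4 MPa, ρ = 8930 kg/m³
  material D: M = 10.3×10⁻³
  material B: M = 7.78×10⁻³
  material G: M = 7.70×10⁻³
  material L: M = 5.12×10⁻³
  material W: M = 2.06×10⁻³
  material Y: M = 1.87×10⁻³
  material Q: M = 1.64×10⁻³
Highest index: material D.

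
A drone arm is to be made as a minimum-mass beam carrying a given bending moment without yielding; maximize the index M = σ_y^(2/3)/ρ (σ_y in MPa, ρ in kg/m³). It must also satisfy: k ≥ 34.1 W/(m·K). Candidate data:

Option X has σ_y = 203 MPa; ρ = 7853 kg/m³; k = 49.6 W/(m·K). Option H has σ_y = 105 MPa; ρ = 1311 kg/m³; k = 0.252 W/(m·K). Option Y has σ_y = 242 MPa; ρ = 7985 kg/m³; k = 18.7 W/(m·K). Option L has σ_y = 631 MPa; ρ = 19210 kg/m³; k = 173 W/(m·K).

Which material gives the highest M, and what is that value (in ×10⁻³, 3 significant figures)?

Screen on constraints: k ≥ 34.1 W/(m·K). Survivors: option X, option L.
Evaluate M for each candidate:
  option X: M = 4.40×10⁻³
  option L: M = 3.83×10⁻³
Option X ranks first.

option X, M = 4.40×10⁻³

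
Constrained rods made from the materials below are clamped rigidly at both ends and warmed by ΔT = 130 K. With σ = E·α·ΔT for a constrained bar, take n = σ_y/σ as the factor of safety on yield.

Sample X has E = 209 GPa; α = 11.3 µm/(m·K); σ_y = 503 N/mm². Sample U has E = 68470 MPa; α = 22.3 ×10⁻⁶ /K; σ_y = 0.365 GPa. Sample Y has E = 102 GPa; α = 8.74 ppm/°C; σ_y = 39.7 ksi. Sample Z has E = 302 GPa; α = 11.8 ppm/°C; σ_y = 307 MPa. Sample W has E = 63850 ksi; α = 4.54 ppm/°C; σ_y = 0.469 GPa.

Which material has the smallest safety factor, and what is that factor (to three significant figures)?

sample Z, n = 0.663

With everything in SI (GPa, ×10⁻⁶/K, MPa):
  sample X: E = 209.0, α = 11.3, σ_y = 503.0 → σ = 307 MPa, n = 1.64
  sample U: E = 68.47, α = 22.3, σ_y = 365.0 → σ = 198 MPa, n = 1.84
  sample Y: E = 102.0, α = 8.74, σ_y = 273.7 → σ = 116 MPa, n = 2.36
  sample Z: E = 302.0, α = 11.8, σ_y = 307.0 → σ = 463 MPa, n = 0.663
  sample W: E = 440.2, α = 4.54, σ_y = 469.0 → σ = 260 MPa, n = 1.81
The minimum is sample Z at n = 0.663.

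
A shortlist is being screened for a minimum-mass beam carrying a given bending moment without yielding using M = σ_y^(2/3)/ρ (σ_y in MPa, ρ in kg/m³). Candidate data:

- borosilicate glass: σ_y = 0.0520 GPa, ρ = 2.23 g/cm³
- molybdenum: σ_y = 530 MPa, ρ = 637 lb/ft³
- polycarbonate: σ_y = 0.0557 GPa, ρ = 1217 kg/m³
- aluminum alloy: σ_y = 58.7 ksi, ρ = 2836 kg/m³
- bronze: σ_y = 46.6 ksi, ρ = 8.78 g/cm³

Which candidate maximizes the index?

Normalizing units and computing the index:
  borosilicate glass: σ_y = 52.00 MPa, ρ = 2230 kg/m³
  molybdenum: σ_y = 530.0 MPa, ρ = 10200 kg/m³
  polycarbonate: σ_y = 55.70 MPa, ρ = 1217 kg/m³
  aluminum alloy: σ_y = 404.7 MPa, ρ = 2836 kg/m³
  bronze: σ_y = 321.3 MPa, ρ = 8780 kg/m³
  aluminum alloy: M = 19.3×10⁻³
  polycarbonate: M = 12.0×10⁻³
  molybdenum: M = 6.42×10⁻³
  borosilicate glass: M = 6.25×10⁻³
  bronze: M = 5.34×10⁻³
Aluminum alloy ranks first.

aluminum alloy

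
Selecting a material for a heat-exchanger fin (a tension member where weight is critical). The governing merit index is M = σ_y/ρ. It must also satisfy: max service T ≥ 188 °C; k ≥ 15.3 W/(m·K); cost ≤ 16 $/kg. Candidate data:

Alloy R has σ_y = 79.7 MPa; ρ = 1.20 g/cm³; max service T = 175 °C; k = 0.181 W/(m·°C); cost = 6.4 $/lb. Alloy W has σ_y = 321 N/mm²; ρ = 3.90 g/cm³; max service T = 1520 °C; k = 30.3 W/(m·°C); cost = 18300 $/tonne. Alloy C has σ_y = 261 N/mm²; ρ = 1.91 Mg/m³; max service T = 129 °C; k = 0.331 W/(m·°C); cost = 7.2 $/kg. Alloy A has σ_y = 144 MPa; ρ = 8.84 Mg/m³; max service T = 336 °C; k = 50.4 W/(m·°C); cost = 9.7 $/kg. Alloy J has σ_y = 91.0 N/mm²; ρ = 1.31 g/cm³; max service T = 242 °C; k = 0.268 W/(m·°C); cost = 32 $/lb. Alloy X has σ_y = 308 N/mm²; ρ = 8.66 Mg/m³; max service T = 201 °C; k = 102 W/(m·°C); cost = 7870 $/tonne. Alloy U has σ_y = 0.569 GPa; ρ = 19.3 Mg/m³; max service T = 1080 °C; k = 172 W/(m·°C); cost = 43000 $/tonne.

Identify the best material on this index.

alloy X

Screen on constraints: max service T ≥ 188 °C; k ≥ 15.3 W/(m·K); cost ≤ 16 $/kg. Survivors: alloy A, alloy X.
Normalizing units and computing the index:
  alloy A: σ_y = 144.0 MPa, ρ = 8840 kg/m³
  alloy X: σ_y = 308.0 MPa, ρ = 8660 kg/m³
  alloy X: M = 35.6 kN·m/kg
  alloy A: M = 16.3 kN·m/kg
Alloy X ranks first.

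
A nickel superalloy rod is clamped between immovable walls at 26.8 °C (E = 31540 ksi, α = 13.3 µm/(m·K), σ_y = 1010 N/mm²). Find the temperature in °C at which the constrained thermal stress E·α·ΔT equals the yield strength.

376 °C

E = 31540 ksi = 217.5 GPa.
σ_y = 1010 N/mm² = 1010 MPa.
E·α·ΔT = 1010 MPa ⇒ ΔT = 1010 / (217.5×10³ × 13.3×10⁻⁶) = 349.2 K.
T = 26.8 + 349.2 = 376.0 °C.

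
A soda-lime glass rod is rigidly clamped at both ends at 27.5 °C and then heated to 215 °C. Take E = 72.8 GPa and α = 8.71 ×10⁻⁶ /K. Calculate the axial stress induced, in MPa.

119 MPa

ΔT = 187.5 K. Constrained thermal stress σ = E·α·ΔT = 72.80×10³ MPa × 8.71×10⁻⁶ × 187.5 = 119 MPa (compressive).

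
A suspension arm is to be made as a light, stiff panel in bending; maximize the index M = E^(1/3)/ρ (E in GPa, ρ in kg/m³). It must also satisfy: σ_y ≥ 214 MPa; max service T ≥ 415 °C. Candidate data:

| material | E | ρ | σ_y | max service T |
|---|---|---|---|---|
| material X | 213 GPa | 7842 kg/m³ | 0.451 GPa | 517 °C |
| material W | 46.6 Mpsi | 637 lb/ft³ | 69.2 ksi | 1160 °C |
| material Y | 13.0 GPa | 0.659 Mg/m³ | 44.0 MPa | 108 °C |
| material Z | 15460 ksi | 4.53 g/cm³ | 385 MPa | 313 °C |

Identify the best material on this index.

material X

Screen on constraints: σ_y ≥ 214 MPa; max service T ≥ 415 °C. Survivors: material X, material W.
After converting to SI:
  material X: E = 213.0 GPa, ρ = 7842 kg/m³
  material W: E = 321.3 GPa, ρ = 10200 kg/m³
  material X: M = 0.762×10⁻³
  material W: M = 0.671×10⁻³
Material X ranks first.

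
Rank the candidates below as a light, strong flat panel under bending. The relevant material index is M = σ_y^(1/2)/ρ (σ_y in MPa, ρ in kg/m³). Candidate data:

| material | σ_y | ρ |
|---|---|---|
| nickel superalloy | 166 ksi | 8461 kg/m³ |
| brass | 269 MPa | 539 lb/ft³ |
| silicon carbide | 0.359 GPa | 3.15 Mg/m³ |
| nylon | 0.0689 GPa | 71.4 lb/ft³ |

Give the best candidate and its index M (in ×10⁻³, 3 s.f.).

nylon, M = 7.26×10⁻³

Putting every candidate on a common basis:
  nickel superalloy: σ_y = 1145 MPa, ρ = 8461 kg/m³
  brass: σ_y = 269.0 MPa, ρ = 8634 kg/m³
  silicon carbide: σ_y = 359.0 MPa, ρ = 3150 kg/m³
  nylon: σ_y = 68.90 MPa, ρ = 1144 kg/m³
  nylon: M = 7.26×10⁻³
  silicon carbide: M = 6.02×10⁻³
  nickel superalloy: M = 4.00×10⁻³
  brass: M = 1.90×10⁻³
Highest index: nylon.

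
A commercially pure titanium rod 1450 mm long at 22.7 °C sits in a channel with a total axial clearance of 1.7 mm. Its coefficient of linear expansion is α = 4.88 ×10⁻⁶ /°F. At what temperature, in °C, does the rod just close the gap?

156 °C

α = 4.88×10⁻⁶/°F × 9/5 = 8.78×10⁻⁶/K.
α·L₀·ΔT = 1.7 mm ⇒ ΔT = 1.7 / (8.78×10⁻⁶ × 1450.0) = 133.5 K.
T = 22.7 + 133.5 = 156.2 °C.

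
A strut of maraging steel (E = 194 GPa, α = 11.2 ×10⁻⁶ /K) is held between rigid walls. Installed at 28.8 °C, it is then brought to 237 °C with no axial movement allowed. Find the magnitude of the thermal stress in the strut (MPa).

452 MPa

ΔT = 208.2 K. Constrained thermal stress σ = E·α·ΔT = 194.0×10³ MPa × 11.2×10⁻⁶ × 208.2 = 452 MPa (compressive).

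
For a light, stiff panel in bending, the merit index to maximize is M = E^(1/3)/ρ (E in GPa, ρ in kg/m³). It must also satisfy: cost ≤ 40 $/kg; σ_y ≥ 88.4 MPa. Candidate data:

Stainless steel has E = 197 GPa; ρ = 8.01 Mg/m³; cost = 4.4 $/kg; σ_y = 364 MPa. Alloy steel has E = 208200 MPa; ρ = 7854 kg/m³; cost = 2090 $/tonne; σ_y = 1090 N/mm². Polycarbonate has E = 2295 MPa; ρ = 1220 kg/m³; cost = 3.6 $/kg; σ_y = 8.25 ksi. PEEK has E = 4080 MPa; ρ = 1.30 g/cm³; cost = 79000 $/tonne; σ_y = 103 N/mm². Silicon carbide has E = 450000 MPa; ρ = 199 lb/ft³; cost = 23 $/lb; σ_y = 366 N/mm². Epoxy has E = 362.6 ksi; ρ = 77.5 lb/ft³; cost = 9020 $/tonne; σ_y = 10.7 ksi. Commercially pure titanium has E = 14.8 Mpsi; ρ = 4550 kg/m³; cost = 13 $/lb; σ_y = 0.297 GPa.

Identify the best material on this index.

Screen on constraints: cost ≤ 40 $/kg; σ_y ≥ 88.4 MPa. Survivors: stainless steel, alloy steel, commercially pure titanium.
Putting every candidate on a common basis:
  stainless steel: E = 197.0 GPa, ρ = 8010 kg/m³
  alloy steel: E = 208.2 GPa, ρ = 7854 kg/m³
  commercially pure titanium: E = 102.0 GPa, ρ = 4550 kg/m³
  commercially pure titanium: M = 1.03×10⁻³
  alloy steel: M = 0.755×10⁻³
  stainless steel: M = 0.726×10⁻³
Commercially pure titanium has the largest M.

commercially pure titanium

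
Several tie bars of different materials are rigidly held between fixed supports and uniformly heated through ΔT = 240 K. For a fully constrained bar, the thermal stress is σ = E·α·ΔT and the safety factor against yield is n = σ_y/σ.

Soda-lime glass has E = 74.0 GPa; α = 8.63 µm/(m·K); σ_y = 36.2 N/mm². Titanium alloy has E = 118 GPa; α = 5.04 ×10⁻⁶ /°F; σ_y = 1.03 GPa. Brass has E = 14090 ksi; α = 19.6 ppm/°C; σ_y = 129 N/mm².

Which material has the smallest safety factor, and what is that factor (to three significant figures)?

soda-lime glass, n = 0.236

Converting E to GPa, α to ×10⁻⁶/K, σ_y to MPa, then σ and n for each:
  soda-lime glass: E = 74.00, α = 8.63, σ_y = 36.20 → σ = 153 MPa, n = 0.236
  titanium alloy: E = 118.0, α = 9.07, σ_y = 1030 → σ = 257 MPa, n = 4.01
  brass: E = 97.15, α = 19.6, σ_y = 129.0 → σ = 457 MPa, n = 0.282
Smallest n: soda-lime glass with n = 0.236.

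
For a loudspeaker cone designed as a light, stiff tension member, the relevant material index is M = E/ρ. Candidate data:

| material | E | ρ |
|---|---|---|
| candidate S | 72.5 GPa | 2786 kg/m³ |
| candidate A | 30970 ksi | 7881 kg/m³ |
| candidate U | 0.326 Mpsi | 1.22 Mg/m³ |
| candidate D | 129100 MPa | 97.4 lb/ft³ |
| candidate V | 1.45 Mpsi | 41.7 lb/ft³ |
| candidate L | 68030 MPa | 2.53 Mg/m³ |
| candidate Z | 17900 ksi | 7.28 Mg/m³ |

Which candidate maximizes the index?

Convert each candidate to consistent units, then evaluate M:
  candidate S: E = 72.50 GPa, ρ = 2786 kg/m³
  candidate A: E = 213.5 GPa, ρ = 7881 kg/m³
  candidate U: E = 2.248 GPa, ρ = 1220 kg/m³
  candidate D: E = 129.1 GPa, ρ = 1560 kg/m³
  candidate V: E = 9.997 GPa, ρ = 668.0 kg/m³
  candidate L: E = 68.03 GPa, ρ = 2530 kg/m³
  candidate Z: E = 123.4 GPa, ρ = 7280 kg/m³
  candidate D: M = 82.7 MN·m/kg
  candidate A: M = 27.1 MN·m/kg
  candidate L: M = 26.9 MN·m/kg
  candidate S: M = 26.0 MN·m/kg
  candidate Z: M = 17.0 MN·m/kg
  candidate V: M = 15.0 MN·m/kg
  candidate U: M = 1.84 MN·m/kg
Candidate D has the largest M.

candidate D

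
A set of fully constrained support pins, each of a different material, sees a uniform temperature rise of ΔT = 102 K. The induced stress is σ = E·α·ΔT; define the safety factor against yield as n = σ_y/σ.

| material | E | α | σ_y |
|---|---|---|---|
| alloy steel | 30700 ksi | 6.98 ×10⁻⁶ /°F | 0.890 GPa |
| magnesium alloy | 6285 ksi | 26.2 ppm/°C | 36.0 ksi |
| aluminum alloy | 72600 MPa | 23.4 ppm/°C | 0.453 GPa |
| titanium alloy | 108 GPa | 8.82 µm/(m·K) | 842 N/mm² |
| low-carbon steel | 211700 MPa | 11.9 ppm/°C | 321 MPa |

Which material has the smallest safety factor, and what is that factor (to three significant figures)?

In consistent units (E in GPa, α in ×10⁻⁶/K, σ_y in MPa):
  alloy steel: E = 211.7, α = 12.6, σ_y = 890.0 → σ = 271 MPa, n = 3.28
  magnesium alloy: E = 43.33, α = 26.2, σ_y = 248.2 → σ = 116 MPa, n = 2.14
  aluminum alloy: E = 72.60, α = 23.4, σ_y = 453.0 → σ = 173 MPa, n = 2.61
  titanium alloy: E = 108.0, α = 8.82, σ_y = 842.0 → σ = 97.2 MPa, n = 8.67
  low-carbon steel: E = 211.7, α = 11.9, σ_y = 321.0 → σ = 257 MPa, n = 1.25
Low-carbon steel has the lowest safety factor, n = 1.25.

low-carbon steel, n = 1.25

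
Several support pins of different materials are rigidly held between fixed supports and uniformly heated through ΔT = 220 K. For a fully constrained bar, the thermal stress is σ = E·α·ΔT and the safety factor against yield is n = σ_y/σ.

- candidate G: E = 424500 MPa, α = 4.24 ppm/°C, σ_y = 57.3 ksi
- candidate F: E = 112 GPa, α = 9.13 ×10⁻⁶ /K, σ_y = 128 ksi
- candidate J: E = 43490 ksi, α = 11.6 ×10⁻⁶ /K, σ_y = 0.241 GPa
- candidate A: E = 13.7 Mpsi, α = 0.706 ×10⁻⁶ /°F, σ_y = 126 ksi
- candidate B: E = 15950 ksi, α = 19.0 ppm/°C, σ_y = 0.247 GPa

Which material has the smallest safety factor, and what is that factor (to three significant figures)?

candidate J, n = 0.315

With everything in SI (GPa, ×10⁻⁶/K, MPa):
  candidate G: E = 424.5, α = 4.24, σ_y = 395.1 → σ = 396 MPa, n = 0.998
  candidate F: E = 112.0, α = 9.13, σ_y = 882.5 → σ = 225 MPa, n = 3.92
  candidate J: E = 299.9, α = 11.6, σ_y = 241.0 → σ = 765 MPa, n = 0.315
  candidate A: E = 94.46, α = 1.27, σ_y = 868.7 → σ = 26.4 MPa, n = 32.9
  candidate B: E = 110.0, α = 19.0, σ_y = 247.0 → σ = 460 MPa, n = 0.537
Candidate J has the lowest safety factor, n = 0.315.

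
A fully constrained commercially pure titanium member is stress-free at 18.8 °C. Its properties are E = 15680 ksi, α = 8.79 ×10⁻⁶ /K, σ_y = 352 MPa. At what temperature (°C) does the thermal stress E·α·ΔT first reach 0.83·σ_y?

E = 15680 ksi = 108.1 GPa.
E·α·ΔT = 292.2 MPa ⇒ ΔT = 292.2 / (108.1×10³ × 8.79×10⁻⁶) = 307.4 K.
T = 18.8 + 307.4 = 326.2 °C.

326 °C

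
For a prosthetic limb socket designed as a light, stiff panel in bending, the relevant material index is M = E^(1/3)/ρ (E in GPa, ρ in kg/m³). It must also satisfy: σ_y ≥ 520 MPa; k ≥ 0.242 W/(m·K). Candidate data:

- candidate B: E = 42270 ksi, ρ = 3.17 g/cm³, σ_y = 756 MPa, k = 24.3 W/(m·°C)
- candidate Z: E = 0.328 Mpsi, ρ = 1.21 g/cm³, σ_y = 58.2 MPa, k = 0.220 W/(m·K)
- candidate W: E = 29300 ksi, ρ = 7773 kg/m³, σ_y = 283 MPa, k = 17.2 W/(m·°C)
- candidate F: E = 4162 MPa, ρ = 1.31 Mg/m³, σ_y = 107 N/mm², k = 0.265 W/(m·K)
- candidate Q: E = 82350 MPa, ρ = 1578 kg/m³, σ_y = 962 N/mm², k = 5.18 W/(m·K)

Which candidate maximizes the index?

candidate Q

Screen on constraints: σ_y ≥ 520 MPa; k ≥ 0.242 W/(m·K). Survivors: candidate B, candidate Q.
After converting to SI:
  candidate B: E = 291.4 GPa, ρ = 3170 kg/m³
  candidate Q: E = 82.35 GPa, ρ = 1578 kg/m³
  candidate Q: M = 2.76×10⁻³
  candidate B: M = 2.09×10⁻³
Highest index: candidate Q.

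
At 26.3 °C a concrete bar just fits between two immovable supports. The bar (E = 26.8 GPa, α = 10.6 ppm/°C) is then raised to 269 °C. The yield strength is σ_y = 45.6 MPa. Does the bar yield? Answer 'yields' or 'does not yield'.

yields

ΔT = 242.7 K. Constrained thermal stress σ = E·α·ΔT = 26.80×10³ MPa × 10.6×10⁻⁶ × 242.7 = 68.9 MPa (compressive).
Compare to σ_y = 45.6 MPa: σ ≥ σ_y, so it yields.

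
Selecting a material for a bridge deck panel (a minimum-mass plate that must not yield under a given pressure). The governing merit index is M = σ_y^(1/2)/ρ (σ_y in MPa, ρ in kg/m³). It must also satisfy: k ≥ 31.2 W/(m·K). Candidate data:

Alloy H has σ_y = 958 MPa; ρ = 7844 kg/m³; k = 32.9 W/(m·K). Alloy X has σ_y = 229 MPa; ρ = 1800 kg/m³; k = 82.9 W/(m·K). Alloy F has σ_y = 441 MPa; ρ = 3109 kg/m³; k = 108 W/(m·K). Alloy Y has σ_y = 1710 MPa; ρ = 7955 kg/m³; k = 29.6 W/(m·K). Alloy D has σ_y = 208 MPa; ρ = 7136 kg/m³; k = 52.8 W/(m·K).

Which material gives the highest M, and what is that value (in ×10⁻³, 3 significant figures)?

Screen on constraints: k ≥ 31.2 W/(m·K). Survivors: alloy H, alloy X, alloy F, alloy D.
Computing M directly (units already consistent):
  alloy X: M = 8.41×10⁻³
  alloy F: M = 6.75×10⁻³
  alloy H: M = 3.95×10⁻³
  alloy D: M = 2.02×10⁻³
Alloy X ranks first.

alloy X, M = 8.41×10⁻³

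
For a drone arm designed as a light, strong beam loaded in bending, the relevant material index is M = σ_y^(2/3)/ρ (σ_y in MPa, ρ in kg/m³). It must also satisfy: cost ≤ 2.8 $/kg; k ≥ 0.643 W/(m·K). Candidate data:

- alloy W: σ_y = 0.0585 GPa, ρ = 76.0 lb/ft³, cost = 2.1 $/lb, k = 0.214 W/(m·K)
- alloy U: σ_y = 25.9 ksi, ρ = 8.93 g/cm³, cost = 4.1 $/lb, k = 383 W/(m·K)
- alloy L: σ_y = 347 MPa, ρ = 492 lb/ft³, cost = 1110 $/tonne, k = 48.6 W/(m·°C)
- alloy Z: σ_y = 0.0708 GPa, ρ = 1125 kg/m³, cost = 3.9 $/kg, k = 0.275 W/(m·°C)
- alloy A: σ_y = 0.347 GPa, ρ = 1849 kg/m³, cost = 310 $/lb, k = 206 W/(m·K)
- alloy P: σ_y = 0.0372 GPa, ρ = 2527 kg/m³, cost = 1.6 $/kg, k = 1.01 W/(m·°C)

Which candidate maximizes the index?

alloy L

Screen on constraints: cost ≤ 2.8 $/kg; k ≥ 0.643 W/(m·K). Survivors: alloy L, alloy P.
Putting every candidate on a common basis:
  alloy L: σ_y = 347.0 MPa, ρ = 7881 kg/m³
  alloy P: σ_y = 37.20 MPa, ρ = 2527 kg/m³
  alloy L: M = 6.27×10⁻³
  alloy P: M = 4.41×10⁻³
Highest index: alloy L.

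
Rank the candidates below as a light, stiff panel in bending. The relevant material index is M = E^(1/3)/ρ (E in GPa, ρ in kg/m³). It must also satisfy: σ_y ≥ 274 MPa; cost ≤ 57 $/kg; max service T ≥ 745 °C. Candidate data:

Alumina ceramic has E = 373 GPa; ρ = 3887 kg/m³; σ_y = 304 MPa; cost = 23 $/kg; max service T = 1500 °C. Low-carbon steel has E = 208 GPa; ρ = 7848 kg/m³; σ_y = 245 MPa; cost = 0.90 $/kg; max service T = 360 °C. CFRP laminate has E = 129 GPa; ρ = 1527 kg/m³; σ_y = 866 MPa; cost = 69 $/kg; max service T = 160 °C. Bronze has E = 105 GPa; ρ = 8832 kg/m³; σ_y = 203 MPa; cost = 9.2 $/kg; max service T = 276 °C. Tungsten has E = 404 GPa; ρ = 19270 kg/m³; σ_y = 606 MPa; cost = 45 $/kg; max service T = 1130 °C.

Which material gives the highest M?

Screen on constraints: σ_y ≥ 274 MPa; cost ≤ 57 $/kg; max service T ≥ 745 °C. Survivors: alumina ceramic, tungsten.
Per-candidate index values:
  alumina ceramic: M = 1.85×10⁻³
  tungsten: M = 0.384×10⁻³
Alumina ceramic has the largest M.

alumina ceramic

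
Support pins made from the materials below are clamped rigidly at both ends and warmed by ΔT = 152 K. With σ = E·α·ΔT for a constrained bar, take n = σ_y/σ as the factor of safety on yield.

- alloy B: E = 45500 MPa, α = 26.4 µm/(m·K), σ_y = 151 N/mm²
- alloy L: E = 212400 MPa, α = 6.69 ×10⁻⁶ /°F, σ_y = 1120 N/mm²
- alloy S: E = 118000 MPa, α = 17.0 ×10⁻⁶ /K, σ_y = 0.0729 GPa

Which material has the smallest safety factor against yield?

Per material, after unit conversion:
  alloy B: E = 45.50, α = 26.4, σ_y = 151.0 → σ = 183 MPa, n = 0.827
  alloy L: E = 212.4, α = 12.0, σ_y = 1120 → σ = 389 MPa, n = 2.88
  alloy S: E = 118.0, α = 17.0, σ_y = 72.90 → σ = 305 MPa, n = 0.239
Smallest n: alloy S with n = 0.239.

alloy S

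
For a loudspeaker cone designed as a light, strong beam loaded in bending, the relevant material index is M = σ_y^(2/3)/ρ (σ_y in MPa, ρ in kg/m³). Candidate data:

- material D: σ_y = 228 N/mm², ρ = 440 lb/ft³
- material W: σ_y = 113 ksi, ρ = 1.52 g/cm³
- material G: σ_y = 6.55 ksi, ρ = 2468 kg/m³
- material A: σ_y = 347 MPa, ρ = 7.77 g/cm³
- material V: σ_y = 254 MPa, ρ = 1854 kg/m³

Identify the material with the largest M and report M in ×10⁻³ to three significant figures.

Normalizing units and computing the index:
  material D: σ_y = 228.0 MPa, ρ = 7048 kg/m³
  material W: σ_y = 779.1 MPa, ρ = 1520 kg/m³
  material G: σ_y = 45.16 MPa, ρ = 2468 kg/m³
  material A: σ_y = 347.0 MPa, ρ = 7770 kg/m³
  material V: σ_y = 254.0 MPa, ρ = 1854 kg/m³
  material W: M = 55.7×10⁻³
  material V: M = 21.6×10⁻³
  material A: M = 6.36×10⁻³
  material D: M = 5.30×10⁻³
  material G: M = 5.14×10⁻³
Highest index: material W.

material W, M = 55.7×10⁻³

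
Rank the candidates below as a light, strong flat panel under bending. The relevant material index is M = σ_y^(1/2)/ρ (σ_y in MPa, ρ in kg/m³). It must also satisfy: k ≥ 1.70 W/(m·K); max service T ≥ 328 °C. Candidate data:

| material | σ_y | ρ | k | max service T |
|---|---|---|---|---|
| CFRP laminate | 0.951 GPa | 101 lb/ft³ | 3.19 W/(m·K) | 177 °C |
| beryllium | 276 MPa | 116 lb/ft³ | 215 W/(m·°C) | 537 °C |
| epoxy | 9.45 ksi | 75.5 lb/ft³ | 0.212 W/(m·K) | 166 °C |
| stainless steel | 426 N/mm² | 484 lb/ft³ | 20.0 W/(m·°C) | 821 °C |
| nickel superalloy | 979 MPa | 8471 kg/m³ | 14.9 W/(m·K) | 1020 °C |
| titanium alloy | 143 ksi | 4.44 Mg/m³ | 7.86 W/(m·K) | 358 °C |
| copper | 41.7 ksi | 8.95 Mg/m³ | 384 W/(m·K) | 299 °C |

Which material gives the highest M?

Screen on constraints: k ≥ 1.70 W/(m·K); max service T ≥ 328 °C. Survivors: beryllium, stainless steel, nickel superalloy, titanium alloy.
After converting to SI:
  beryllium: σ_y = 276.0 MPa, ρ = 1858 kg/m³
  stainless steel: σ_y = 426.0 MPa, ρ = 7753 kg/m³
  nickel superalloy: σ_y = 979.0 MPa, ρ = 8471 kg/m³
  titanium alloy: σ_y = 986.0 MPa, ρ = 4440 kg/m³
  beryllium: M = 8.94×10⁻³
  titanium alloy: M = 7.07×10⁻³
  nickel superalloy: M = 3.69×10⁻³
  stainless steel: M = 2.66×10⁻³
The maximum is for beryllium.

beryllium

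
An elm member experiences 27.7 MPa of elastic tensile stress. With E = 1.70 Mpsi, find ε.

E = 1.70 Mpsi = 11.72 GPa = 11720 MPa.
ε = σ/E = 27.7 / 11720 = 2.36×10⁻³.

2.36×10⁻³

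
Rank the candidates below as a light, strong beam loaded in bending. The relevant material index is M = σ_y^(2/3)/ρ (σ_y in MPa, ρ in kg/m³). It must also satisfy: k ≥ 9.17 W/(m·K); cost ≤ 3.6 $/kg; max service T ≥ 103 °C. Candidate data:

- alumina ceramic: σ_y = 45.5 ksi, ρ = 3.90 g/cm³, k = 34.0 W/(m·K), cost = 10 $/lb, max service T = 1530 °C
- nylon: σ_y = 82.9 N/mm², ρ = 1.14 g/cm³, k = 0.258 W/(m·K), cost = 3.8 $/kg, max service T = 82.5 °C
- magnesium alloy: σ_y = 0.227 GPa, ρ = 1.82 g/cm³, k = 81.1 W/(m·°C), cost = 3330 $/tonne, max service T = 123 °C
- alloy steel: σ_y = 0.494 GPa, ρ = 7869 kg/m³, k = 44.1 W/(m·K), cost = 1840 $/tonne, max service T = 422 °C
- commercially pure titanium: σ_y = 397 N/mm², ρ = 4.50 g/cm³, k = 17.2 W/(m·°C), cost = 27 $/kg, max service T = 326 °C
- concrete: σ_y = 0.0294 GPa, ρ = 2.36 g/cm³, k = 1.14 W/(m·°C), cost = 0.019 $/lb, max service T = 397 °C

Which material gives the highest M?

Screen on constraints: k ≥ 9.17 W/(m·K); cost ≤ 3.6 $/kg; max service T ≥ 103 °C. Survivors: magnesium alloy, alloy steel.
In SI units:
  magnesium alloy: σ_y = 227.0 MPa, ρ = 1820 kg/m³
  alloy steel: σ_y = 494.0 MPa, ρ = 7869 kg/m³
  magnesium alloy: M = 20.4×10⁻³
  alloy steel: M = 7.94×10⁻³
The maximum is for magnesium alloy.

magnesium alloy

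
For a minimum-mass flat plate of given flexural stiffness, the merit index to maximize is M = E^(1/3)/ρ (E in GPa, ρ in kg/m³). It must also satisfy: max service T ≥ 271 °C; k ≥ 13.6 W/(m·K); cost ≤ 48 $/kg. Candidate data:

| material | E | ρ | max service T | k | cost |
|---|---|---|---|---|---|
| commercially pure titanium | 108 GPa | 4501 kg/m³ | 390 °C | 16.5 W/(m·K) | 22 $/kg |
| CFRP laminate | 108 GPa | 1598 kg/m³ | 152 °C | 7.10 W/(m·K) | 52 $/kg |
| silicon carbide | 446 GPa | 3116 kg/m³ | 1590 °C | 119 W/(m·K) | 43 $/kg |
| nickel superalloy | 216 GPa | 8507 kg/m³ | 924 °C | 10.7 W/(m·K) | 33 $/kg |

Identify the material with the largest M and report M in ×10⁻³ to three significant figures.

silicon carbide, M = 2.45×10⁻³

Screen on constraints: max service T ≥ 271 °C; k ≥ 13.6 W/(m·K); cost ≤ 48 $/kg. Survivors: commercially pure titanium, silicon carbide.
Computing M directly (units already consistent):
  silicon carbide: M = 2.45×10⁻³
  commercially pure titanium: M = 1.06×10⁻³
The maximum is for silicon carbide.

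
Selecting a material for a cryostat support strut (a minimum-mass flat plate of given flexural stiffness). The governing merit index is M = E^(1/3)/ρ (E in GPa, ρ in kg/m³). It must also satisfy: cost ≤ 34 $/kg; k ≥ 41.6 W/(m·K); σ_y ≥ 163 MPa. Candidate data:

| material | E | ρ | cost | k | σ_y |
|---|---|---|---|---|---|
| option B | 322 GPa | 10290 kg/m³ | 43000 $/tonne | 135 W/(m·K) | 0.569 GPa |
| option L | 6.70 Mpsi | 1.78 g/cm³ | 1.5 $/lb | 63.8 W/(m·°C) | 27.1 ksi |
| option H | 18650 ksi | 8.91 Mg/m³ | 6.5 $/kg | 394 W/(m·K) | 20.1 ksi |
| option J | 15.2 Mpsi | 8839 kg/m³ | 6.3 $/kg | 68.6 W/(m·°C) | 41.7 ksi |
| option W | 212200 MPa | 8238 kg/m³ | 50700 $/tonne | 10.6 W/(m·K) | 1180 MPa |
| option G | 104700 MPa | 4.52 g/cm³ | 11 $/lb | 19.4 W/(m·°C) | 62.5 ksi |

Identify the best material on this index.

option L

Screen on constraints: cost ≤ 34 $/kg; k ≥ 41.6 W/(m·K); σ_y ≥ 163 MPa. Survivors: option L, option J.
Putting every candidate on a common basis:
  option L: E = 46.19 GPa, ρ = 1780 kg/m³
  option J: E = 104.8 GPa, ρ = 8839 kg/m³
  option L: M = 2.02×10⁻³
  option J: M = 0.533×10⁻³
The maximum is for option L.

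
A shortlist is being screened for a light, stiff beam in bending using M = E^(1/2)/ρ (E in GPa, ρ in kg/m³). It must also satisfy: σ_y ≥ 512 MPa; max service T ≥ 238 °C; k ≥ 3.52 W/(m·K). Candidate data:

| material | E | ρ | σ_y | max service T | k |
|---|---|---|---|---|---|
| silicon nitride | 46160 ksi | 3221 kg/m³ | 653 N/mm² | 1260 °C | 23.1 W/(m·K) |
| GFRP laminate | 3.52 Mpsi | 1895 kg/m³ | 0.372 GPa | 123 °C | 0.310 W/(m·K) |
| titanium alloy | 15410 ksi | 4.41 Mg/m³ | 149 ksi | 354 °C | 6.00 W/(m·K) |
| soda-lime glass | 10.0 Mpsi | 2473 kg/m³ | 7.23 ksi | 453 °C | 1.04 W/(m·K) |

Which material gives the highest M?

silicon nitride

Screen on constraints: σ_y ≥ 512 MPa; max service T ≥ 238 °C; k ≥ 3.52 W/(m·K). Survivors: silicon nitride, titanium alloy.
In SI units:
  silicon nitride: E = 318.3 GPa, ρ = 3221 kg/m³
  titanium alloy: E = 106.2 GPa, ρ = 4410 kg/m³
  silicon nitride: M = 5.54×10⁻³
  titanium alloy: M = 2.34×10⁻³
Highest index: silicon nitride.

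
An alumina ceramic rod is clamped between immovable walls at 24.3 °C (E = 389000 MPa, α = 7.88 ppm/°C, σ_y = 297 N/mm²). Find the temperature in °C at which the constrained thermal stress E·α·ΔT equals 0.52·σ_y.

E = 389000 MPa = 389.0 GPa.
σ_y = 297 N/mm² = 297.0 MPa.
E·α·ΔT = 154.4 MPa ⇒ ΔT = 154.4 / (389.0×10³ × 7.88×10⁻⁶) = 50.38 K.
T = 24.3 + 50.38 = 74.68 °C.

74.7 °C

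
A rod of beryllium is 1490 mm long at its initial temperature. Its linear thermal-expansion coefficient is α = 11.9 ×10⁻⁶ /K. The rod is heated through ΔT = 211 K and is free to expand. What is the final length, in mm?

ΔL = α·L₀·ΔT = 11.9×10⁻⁶ × 1490 mm × 211.0 K = 3.74 mm.
L = L₀ + ΔL = 1490 + 3.74 = 1493.7 mm.

1493.7 mm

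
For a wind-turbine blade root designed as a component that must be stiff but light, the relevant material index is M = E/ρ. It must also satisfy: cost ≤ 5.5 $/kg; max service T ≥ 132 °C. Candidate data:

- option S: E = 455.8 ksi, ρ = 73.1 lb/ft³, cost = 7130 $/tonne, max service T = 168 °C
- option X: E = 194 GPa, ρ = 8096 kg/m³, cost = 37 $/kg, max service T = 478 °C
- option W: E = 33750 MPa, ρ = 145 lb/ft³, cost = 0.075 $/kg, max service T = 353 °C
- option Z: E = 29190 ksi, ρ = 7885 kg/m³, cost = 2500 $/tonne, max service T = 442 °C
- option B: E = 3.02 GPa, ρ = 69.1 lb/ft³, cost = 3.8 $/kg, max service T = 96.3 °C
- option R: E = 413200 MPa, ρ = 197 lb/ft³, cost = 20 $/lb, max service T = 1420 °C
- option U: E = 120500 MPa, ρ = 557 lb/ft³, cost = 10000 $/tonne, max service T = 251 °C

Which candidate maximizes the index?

option Z

Screen on constraints: cost ≤ 5.5 $/kg; max service T ≥ 132 °C. Survivors: option W, option Z.
Normalizing units and computing the index:
  option W: E = 33.75 GPa, ρ = 2323 kg/m³
  option Z: E = 201.3 GPa, ρ = 7885 kg/m³
  option Z: M = 25.5 MN·m/kg
  option W: M = 14.5 MN·m/kg
The maximum is for option Z.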